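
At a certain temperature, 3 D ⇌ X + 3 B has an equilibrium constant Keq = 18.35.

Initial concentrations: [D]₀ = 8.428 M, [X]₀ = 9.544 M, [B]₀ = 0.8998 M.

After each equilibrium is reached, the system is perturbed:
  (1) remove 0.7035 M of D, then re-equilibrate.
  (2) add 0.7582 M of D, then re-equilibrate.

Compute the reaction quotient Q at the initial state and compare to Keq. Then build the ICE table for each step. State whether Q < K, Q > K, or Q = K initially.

Q₀ = 0.01161 vs Keq = 18.35 ⇒ Q<K, forward
Step 1:
                    D           X           B
  init          8.428       9.544      0.8998
  Δ            -4.166       1.389       4.166
  eq            4.262       10.93       5.065
  solve Keq expr → x = 1.389; check Q = 18.35
Then remove 0.7035 M of D.
Step 2:
                    D           X           B
  init          3.559       10.93       5.065
  Δ            0.3739     -0.1246     -0.3739
  eq            3.933       10.81       4.692
  solve Keq expr → x = -0.1246; check Q = 18.35
Then add 0.7582 M of D.
Step 3:
                    D           X           B
  init          4.691       10.81       4.692
  Δ           -0.4029      0.1343      0.4029
  eq            4.288       10.94       5.094
  solve Keq expr → x = 0.1343; check Q = 18.35

Q₀ = 0.01161; Q < K (proceeds forward)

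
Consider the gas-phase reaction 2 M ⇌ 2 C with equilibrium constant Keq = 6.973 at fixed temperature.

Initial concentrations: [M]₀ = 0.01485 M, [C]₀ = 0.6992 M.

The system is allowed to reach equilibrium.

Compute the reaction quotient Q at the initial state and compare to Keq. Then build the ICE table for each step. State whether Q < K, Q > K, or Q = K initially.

Q₀ = 2217 vs Keq = 6.973 ⇒ Q>K, reverse
Step 1:
                  M         C
  init      0.01485    0.6992
  Δ          0.1813   -0.1813
  eq         0.1961    0.5179
  solve Keq expr → x = -0.09064; check Q = 6.973

Q₀ = 2217; Q > K (proceeds reverse)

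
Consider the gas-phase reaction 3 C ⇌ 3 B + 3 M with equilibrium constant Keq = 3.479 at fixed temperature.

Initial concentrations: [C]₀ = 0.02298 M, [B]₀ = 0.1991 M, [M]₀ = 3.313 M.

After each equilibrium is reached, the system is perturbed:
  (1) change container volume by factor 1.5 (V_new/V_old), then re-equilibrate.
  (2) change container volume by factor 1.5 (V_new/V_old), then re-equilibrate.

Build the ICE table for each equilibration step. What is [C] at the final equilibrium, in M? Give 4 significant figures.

Q₀ = 2.3650e+04 vs Keq = 3.479 ⇒ Q>K, reverse
Step 1:
                   C          B          M
  Initial    0.02298     0.1991      3.313
  Change      0.1275    -0.1275    -0.1275
  Equil       0.1505    0.07159      3.185
  solve Keq expr → x = -0.0425; check Q = 3.479
Then change container volume by factor 1.5 (V_new/V_old).
Step 2:
                   C          B          M
  Initial     0.1003    0.04772      2.124
  Change    -0.01369    0.01369    0.01369
  Equil      0.08663    0.06142      2.137
  solve Keq expr → x = 0.004565; check Q = 3.479
Then change container volume by factor 1.5 (V_new/V_old).
Step 3:
                   C          B          M
  Initial    0.05776    0.04095      1.425
  Change   -0.009754   0.009754   0.009754
  Equil        0.048     0.0507      1.435
  solve Keq expr → x = 0.003251; check Q = 3.479

[C]_eq = 0.048 M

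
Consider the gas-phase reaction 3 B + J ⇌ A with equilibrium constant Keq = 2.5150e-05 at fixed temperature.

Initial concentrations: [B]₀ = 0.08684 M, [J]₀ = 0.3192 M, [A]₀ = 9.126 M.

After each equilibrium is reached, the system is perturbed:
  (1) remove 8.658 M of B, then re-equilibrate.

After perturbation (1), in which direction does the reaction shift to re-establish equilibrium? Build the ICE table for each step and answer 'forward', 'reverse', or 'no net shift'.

Q₀ = 4.3657e+04 vs Keq = 2.5150e-05 ⇒ Q>K, reverse
Step 1:
                   B          J          A
  Initial    0.08684     0.3192      9.126
  Change        21.6      7.199     -7.199
  Equil        21.68      7.518      1.927
  solve Keq expr → x = -7.199; check Q = 2.5150e-05
Then remove 8.658 M of B.
Step 2:
                   B          J          A
  Initial      13.02      7.518      1.927
  Change       3.086      1.029     -1.029
  Equil        16.11      8.546     0.8988
  solve Keq expr → x = -1.029; check Q = 2.5150e-05

Direction: reverse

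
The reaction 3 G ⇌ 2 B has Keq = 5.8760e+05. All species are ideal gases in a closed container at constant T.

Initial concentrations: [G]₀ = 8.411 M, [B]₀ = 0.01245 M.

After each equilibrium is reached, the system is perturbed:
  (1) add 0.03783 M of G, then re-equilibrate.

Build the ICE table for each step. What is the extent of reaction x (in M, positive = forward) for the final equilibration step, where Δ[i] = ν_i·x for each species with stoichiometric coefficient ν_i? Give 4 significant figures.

x = 0.01257 M

Q₀ = 2.6049e-07 vs Keq = 5.8760e+05 ⇒ Q<K, forward
Step 1:
                  G         B
  I           8.411   0.01245
  C          -8.373     5.582
  E         0.03763     5.595
  solve Keq expr → x = 2.791; check Q = 5.8760e+05
Then add 0.03783 M of G.
Step 2:
                  G         B
  I         0.07546     5.595
  C        -0.03772   0.02514
  E         0.03774      5.62
  solve Keq expr → x = 0.01257; check Q = 5.8760e+05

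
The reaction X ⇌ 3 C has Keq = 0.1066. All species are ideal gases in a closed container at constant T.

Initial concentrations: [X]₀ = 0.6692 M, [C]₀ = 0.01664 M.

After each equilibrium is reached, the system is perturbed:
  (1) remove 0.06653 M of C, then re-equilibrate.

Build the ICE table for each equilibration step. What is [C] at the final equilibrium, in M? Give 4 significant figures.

Q₀ = 6.8850e-06 vs Keq = 0.1066 ⇒ Q<K, forward
Step 1:
                  X         C
  init       0.6692   0.01664
  Δ         -0.1236    0.3708
  eq         0.5456    0.3874
  solve Keq expr → x = 0.1236; check Q = 0.1066
Then remove 0.06653 M of C.
Step 2:
                  X         C
  init       0.5456    0.3209
  Δ        -0.02054   0.06161
  eq         0.5251    0.3825
  solve Keq expr → x = 0.02054; check Q = 0.1066

[C]_eq = 0.3825 M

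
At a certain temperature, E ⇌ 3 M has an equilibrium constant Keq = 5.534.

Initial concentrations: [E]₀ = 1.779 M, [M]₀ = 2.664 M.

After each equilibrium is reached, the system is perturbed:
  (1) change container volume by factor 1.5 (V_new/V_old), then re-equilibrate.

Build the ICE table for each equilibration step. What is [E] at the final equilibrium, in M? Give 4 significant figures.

[E]_eq = 1.159 M

Q₀ = 10.63 vs Keq = 5.534 ⇒ Q>K, reverse
Step 1:
                    E           M
  I             1.779       2.664
  C            0.1536     -0.4608
  E             1.933       2.203
  solve Keq expr → x = -0.1536; check Q = 5.534
Then change container volume by factor 1.5 (V_new/V_old).
Step 2:
                    E           M
  I             1.288       1.469
  C           -0.1297       0.389
  E             1.159       1.858
  solve Keq expr → x = 0.1297; check Q = 5.534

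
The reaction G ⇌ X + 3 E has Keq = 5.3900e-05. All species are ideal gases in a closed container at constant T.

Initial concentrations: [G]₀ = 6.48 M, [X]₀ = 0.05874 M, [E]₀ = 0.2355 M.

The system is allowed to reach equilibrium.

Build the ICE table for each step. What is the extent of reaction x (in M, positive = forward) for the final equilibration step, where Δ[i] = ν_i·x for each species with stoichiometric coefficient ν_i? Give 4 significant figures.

Q₀ = 1.1839e-04 vs Keq = 5.3900e-05 ⇒ Q>K, reverse
Step 1:
                    G           X           E
  I              6.48     0.05874      0.2355
  C           0.01288    -0.01288    -0.03863
  E             6.493     0.04586      0.1969
  solve Keq expr → x = -0.01288; check Q = 5.3900e-05

x = -0.01288 M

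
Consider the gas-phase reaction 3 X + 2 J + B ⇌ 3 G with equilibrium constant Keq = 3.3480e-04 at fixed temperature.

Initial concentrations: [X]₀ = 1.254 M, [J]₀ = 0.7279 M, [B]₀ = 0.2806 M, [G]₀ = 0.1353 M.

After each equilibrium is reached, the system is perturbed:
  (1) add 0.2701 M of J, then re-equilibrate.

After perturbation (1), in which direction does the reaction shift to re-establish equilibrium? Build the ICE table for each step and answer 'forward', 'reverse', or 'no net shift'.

Q₀ = 0.008448 vs Keq = 3.3480e-04 ⇒ Q>K, reverse
Step 1:
                    X           J           B           G
  Initial       1.254      0.7279      0.2806      0.1353
  Change      0.08209     0.05473     0.02736    -0.08209
  Equil         1.336      0.7826       0.308     0.05321
  solve Keq expr → x = -0.02736; check Q = 3.3480e-04
Then add 0.2701 M of J.
Step 2:
                    X           J           B           G
  Initial       1.336       1.053       0.308     0.05321
  Change     -0.01058   -0.007054   -0.003527     0.01058
  Equil         1.326       1.046      0.3044     0.06379
  solve Keq expr → x = 0.003527; check Q = 3.3480e-04

Direction: forward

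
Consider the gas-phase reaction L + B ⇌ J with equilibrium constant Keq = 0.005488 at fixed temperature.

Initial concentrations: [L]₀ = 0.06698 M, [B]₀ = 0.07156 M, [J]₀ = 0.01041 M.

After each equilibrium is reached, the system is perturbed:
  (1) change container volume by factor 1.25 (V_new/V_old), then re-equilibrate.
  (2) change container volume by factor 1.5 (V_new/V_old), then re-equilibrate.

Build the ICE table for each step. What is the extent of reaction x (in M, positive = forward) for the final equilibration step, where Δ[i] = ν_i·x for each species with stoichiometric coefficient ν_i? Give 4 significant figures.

Q₀ = 2.172 vs Keq = 0.005488 ⇒ Q>K, reverse
Step 1:
                    L           B           J
  I           0.06698     0.07156     0.01041
  C           0.01038     0.01038    -0.01038
  E           0.07736     0.08194  3.4784e-05
  solve Keq expr → x = -0.01038; check Q = 0.005488
Then change container volume by factor 1.25 (V_new/V_old).
Step 2:
                    L           B           J
  I           0.06188     0.06555  2.7827e-05
  C        5.5615e-06  5.5615e-06 -5.5615e-06
  E           0.06189     0.06555  2.2265e-05
  solve Keq expr → x = -5.5615e-06; check Q = 0.005488
Then change container volume by factor 1.5 (V_new/V_old).
Step 3:
                    L           B           J
  I           0.04126      0.0437  1.4844e-05
  C        4.9456e-06  4.9456e-06 -4.9456e-06
  E           0.04126     0.04371  9.8980e-06
  solve Keq expr → x = -4.9456e-06; check Q = 0.005488

x = -4.9456e-06 M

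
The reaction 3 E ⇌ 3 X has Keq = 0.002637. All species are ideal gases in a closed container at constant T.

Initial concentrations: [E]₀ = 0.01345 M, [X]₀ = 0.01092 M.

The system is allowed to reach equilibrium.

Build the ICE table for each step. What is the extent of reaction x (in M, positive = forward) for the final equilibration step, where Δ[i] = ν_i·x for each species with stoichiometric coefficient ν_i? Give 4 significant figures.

Q₀ = 0.5352 vs Keq = 0.002637 ⇒ Q>K, reverse
Step 1:
                  E         X
  Initial   0.01345   0.01092
  Change   0.007962 -0.007962
  Equil     0.02141  0.002958
  solve Keq expr → x = -0.002654; check Q = 0.002637

x = -0.002654 M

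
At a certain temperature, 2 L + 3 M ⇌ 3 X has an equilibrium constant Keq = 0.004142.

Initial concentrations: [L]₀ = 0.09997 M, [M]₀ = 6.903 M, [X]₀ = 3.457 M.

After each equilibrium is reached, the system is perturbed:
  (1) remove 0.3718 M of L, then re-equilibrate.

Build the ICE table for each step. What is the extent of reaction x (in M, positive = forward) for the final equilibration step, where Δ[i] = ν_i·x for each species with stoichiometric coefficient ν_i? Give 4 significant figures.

Q₀ = 12.57 vs Keq = 0.004142 ⇒ Q>K, reverse
Step 1:
                  L         M         X
  init      0.09997     6.903     3.457
  Δ           1.197     1.796    -1.796
  eq          1.297     8.699     1.661
  solve Keq expr → x = -0.5985; check Q = 0.004142
Then remove 0.3718 M of L.
Step 2:
                  L         M         X
  init       0.9252     8.699     1.661
  Δ          0.1248    0.1872   -0.1872
  eq           1.05     8.886     1.474
  solve Keq expr → x = -0.0624; check Q = 0.004142

x = -0.0624 M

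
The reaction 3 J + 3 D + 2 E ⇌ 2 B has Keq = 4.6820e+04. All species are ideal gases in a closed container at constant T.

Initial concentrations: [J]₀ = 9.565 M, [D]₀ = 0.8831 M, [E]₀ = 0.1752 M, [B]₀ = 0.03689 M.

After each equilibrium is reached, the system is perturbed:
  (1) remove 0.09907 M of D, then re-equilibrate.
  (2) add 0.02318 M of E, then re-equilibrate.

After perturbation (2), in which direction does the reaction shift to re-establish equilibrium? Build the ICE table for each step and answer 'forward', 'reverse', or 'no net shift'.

Direction: forward

Q₀ = 7.3564e-05 vs Keq = 4.6820e+04 ⇒ Q<K, forward
Step 1:
                   J          D          E          B
  Initial      9.565     0.8831     0.1752    0.03689
  Change     -0.2627    -0.2627    -0.1751     0.1751
  Equil        9.302     0.6204 7.0674e-05      0.212
  solve Keq expr → x = 0.08756; check Q = 4.6820e+04
Then remove 0.09907 M of D.
Step 2:
                   J          D          E          B
  Initial      9.302     0.5213 7.0674e-05      0.212
  Change  3.1584e-05 3.1584e-05 2.1056e-05 -2.1056e-05
  Equil        9.302     0.5214 9.1730e-05      0.212
  solve Keq expr → x = -1.0528e-05; check Q = 4.6820e+04
Then add 0.02318 M of E.
Step 3:
                   J          D          E          B
  Initial      9.302     0.5214    0.02327      0.212
  Change    -0.03474   -0.03474   -0.02316    0.02316
  Equil        9.268     0.4866 1.1347e-04     0.2352
  solve Keq expr → x = 0.01158; check Q = 4.6820e+04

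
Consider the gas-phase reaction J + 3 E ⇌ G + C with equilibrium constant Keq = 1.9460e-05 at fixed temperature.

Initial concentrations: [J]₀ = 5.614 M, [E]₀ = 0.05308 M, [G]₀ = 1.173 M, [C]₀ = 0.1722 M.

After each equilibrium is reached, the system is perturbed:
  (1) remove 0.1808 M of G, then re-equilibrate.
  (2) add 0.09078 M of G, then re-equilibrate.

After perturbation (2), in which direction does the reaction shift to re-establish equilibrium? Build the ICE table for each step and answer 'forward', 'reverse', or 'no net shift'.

Direction: reverse

Q₀ = 240.6 vs Keq = 1.9460e-05 ⇒ Q>K, reverse
Step 1:
                    J           E           G           C
  I             5.614     0.05308       1.173      0.1722
  C            0.1722      0.5165     -0.1722     -0.1722
  E             5.786      0.5696       1.001  2.0794e-05
  solve Keq expr → x = -0.1722; check Q = 1.9460e-05
Then remove 0.1808 M of G.
Step 2:
                    J           E           G           C
  I             5.786      0.5696        0.82  2.0794e-05
  C       -4.5826e-06 -1.3748e-05  4.5826e-06  4.5826e-06
  E             5.786      0.5696        0.82  2.5376e-05
  solve Keq expr → x = 4.5826e-06; check Q = 1.9460e-05
Then add 0.09078 M of G.
Step 3:
                    J           E           G           C
  I             5.786      0.5696      0.9108  2.5376e-05
  C        2.5283e-06  7.5848e-06 -2.5283e-06 -2.5283e-06
  E             5.786      0.5696      0.9108  2.2848e-05
  solve Keq expr → x = -2.5283e-06; check Q = 1.9460e-05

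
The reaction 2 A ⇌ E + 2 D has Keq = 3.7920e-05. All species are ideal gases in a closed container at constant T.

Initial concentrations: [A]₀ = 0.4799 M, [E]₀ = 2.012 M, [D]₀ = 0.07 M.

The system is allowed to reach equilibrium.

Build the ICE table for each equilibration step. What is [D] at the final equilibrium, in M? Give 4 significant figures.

[D]_eq = 0.002397 M

Q₀ = 0.04281 vs Keq = 3.7920e-05 ⇒ Q>K, reverse
Step 1:
                  A         E         D
  Initial    0.4799     2.012      0.07
  Change     0.0676   -0.0338   -0.0676
  Equil      0.5475     1.978  0.002397
  solve Keq expr → x = -0.0338; check Q = 3.7920e-05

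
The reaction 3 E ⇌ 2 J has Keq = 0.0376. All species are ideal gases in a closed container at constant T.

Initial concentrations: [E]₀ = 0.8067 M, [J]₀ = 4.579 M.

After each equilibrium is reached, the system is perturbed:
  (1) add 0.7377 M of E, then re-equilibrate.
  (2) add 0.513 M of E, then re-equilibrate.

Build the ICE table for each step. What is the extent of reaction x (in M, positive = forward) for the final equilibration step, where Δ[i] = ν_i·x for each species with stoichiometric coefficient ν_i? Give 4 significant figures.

Q₀ = 39.94 vs Keq = 0.0376 ⇒ Q>K, reverse
Step 1:
                    E           J
  Initial      0.8067       4.579
  Change        3.899      -2.599
  Equil         4.706        1.98
  solve Keq expr → x = -1.3; check Q = 0.0376
Then add 0.7377 M of E.
Step 2:
                    E           J
  Initial       5.444        1.98
  Change      -0.3623      0.2415
  Equil         5.081       2.221
  solve Keq expr → x = 0.1208; check Q = 0.0376
Then add 0.513 M of E.
Step 3:
                    E           J
  Initial       5.594       2.221
  Change       -0.256      0.1706
  Equil         5.338       2.392
  solve Keq expr → x = 0.08532; check Q = 0.0376

x = 0.08532 M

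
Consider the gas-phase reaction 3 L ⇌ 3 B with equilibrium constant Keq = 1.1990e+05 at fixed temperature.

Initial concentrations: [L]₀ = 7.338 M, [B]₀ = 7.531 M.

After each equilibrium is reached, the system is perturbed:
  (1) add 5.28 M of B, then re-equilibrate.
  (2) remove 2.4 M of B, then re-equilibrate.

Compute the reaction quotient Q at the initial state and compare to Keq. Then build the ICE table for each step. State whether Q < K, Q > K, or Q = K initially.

Q₀ = 1.081; Q < K (proceeds forward)

Q₀ = 1.081 vs Keq = 1.1990e+05 ⇒ Q<K, forward
Step 1:
                  L         B
  init        7.338     7.531
  Δ          -7.042     7.042
  eq         0.2955     14.57
  solve Keq expr → x = 2.347; check Q = 1.1990e+05
Then add 5.28 M of B.
Step 2:
                  L         B
  init       0.2955     19.85
  Δ          0.1049   -0.1049
  eq         0.4005     19.75
  solve Keq expr → x = -0.03498; check Q = 1.1990e+05
Then remove 2.4 M of B.
Step 3:
                  L         B
  init       0.4005     17.35
  Δ         -0.0477    0.0477
  eq         0.3528      17.4
  solve Keq expr → x = 0.0159; check Q = 1.1990e+05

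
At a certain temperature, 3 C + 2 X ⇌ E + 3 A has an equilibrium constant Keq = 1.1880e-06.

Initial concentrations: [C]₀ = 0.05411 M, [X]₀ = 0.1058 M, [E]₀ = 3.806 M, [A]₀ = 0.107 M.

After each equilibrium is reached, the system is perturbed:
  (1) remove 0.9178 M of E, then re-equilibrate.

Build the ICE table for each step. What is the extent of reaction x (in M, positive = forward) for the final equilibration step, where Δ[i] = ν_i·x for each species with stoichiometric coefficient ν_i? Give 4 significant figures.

x = 1.1160e-05 M

Q₀ = 2629 vs Keq = 1.1880e-06 ⇒ Q>K, reverse
Step 1:
                   C          X          E          A
  Initial    0.05411     0.1058      3.806      0.107
  Change      0.1067     0.0711   -0.03555    -0.1067
  Equil       0.1608     0.1769       3.77 3.4474e-04
  solve Keq expr → x = -0.03555; check Q = 1.1880e-06
Then remove 0.9178 M of E.
Step 2:
                   C          X          E          A
  Initial     0.1608     0.1769      2.853 3.4474e-04
  Change  -3.3481e-05 -2.2321e-05 1.1160e-05 3.3481e-05
  Equil       0.1607     0.1769      2.853 3.7822e-04
  solve Keq expr → x = 1.1160e-05; check Q = 1.1880e-06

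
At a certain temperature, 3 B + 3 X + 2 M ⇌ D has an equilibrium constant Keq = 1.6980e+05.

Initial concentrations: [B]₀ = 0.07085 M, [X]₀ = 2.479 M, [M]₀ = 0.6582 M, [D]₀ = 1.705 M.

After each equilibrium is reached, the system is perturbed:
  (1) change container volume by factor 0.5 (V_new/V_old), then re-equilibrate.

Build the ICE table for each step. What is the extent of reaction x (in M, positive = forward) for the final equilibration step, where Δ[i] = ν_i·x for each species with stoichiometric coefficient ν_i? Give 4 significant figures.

x = 0.006562 M

Q₀ = 726.4 vs Keq = 1.6980e+05 ⇒ Q<K, forward
Step 1:
                   B          X          M          D
  Initial    0.07085      2.479     0.6582      1.705
  Change    -0.05853   -0.05853   -0.03902    0.01951
  Equil      0.01232       2.42     0.6192      1.725
  solve Keq expr → x = 0.01951; check Q = 1.6980e+05
Then change container volume by factor 0.5 (V_new/V_old).
Step 2:
                   B          X          M          D
  Initial    0.02463      4.841      1.238      3.449
  Change    -0.01969   -0.01969   -0.01312   0.006562
  Equil     0.004946      4.821      1.225      3.456
  solve Keq expr → x = 0.006562; check Q = 1.6980e+05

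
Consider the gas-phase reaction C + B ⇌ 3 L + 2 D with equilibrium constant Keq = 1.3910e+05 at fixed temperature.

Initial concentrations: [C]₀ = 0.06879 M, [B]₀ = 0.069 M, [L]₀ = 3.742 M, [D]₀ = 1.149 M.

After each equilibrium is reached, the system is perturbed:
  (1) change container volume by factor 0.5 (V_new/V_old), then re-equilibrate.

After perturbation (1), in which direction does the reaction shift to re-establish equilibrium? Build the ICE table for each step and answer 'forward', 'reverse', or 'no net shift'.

Direction: reverse

Q₀ = 1.4574e+04 vs Keq = 1.3910e+05 ⇒ Q<K, forward
Step 1:
                  C         B         L         D
  Initial   0.06879     0.069     3.742     1.149
  Change   -0.04363  -0.04363    0.1309   0.08726
  Equil     0.02516   0.02537     3.873     1.236
  solve Keq expr → x = 0.04363; check Q = 1.3910e+05
Then change container volume by factor 0.5 (V_new/V_old).
Step 2:
                  C         B         L         D
  Initial   0.05032   0.05074     7.746     2.473
  Change    0.07745   0.07745   -0.2324   -0.1549
  Equil      0.1278    0.1282     7.513     2.318
  solve Keq expr → x = -0.07745; check Q = 1.3910e+05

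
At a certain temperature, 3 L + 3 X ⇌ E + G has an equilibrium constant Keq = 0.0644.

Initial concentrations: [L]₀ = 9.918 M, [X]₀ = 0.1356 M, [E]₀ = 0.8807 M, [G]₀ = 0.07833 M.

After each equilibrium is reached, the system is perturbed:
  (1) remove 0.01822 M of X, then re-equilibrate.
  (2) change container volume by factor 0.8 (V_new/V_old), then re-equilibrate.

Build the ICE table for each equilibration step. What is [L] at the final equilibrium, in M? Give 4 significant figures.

[L]_eq = 12.35 M

Q₀ = 0.02836 vs Keq = 0.0644 ⇒ Q<K, forward
Step 1:
                  L         X         E         G
  I           9.918    0.1356    0.8807   0.07833
  C        -0.02784  -0.02784  0.009278  0.009278
  E            9.89    0.1078      0.89   0.08761
  solve Keq expr → x = 0.009278; check Q = 0.0644
Then remove 0.01822 M of X.
Step 2:
                  L         X         E         G
  I            9.89   0.08954      0.89   0.08761
  C         0.01566   0.01566 -0.005221 -0.005221
  E           9.906    0.1052    0.8848   0.08239
  solve Keq expr → x = -0.005221; check Q = 0.0644
Then change container volume by factor 0.8 (V_new/V_old).
Step 3:
                  L         X         E         G
  I           12.38    0.1315     1.106     0.103
  C        -0.03021  -0.03021   0.01007   0.01007
  E           12.35    0.1013     1.116    0.1131
  solve Keq expr → x = 0.01007; check Q = 0.0644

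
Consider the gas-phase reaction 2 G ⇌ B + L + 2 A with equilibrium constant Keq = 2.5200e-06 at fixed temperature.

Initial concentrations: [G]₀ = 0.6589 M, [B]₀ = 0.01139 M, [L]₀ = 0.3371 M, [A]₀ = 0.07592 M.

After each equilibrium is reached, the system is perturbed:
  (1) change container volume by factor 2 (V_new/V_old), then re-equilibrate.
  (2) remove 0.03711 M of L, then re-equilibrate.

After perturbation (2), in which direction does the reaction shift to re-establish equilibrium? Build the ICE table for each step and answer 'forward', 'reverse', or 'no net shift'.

Direction: forward

Q₀ = 5.0975e-05 vs Keq = 2.5200e-06 ⇒ Q>K, reverse
Step 1:
                  G         B         L         A
  Initial    0.6589   0.01139    0.3371   0.07592
  Change    0.02047  -0.01023  -0.01023  -0.02047
  Equil      0.6794  0.001157    0.3269   0.05545
  solve Keq expr → x = -0.01023; check Q = 2.5200e-06
Then change container volume by factor 2 (V_new/V_old).
Step 2:
                  G         B         L         A
  Initial    0.3397 5.7855e-04    0.1634   0.02773
  Change  -0.002618  0.001309  0.001309  0.002618
  Equil      0.3371  0.001887    0.1647   0.03034
  solve Keq expr → x = 0.001309; check Q = 2.5200e-06
Then remove 0.03711 M of L.
Step 3:
                  G         B         L         A
  Initial    0.3371  0.001887    0.1276   0.03034
  Change  -8.1055e-04 4.0527e-04 4.0527e-04 8.1055e-04
  Equil      0.3363  0.002293     0.128   0.03116
  solve Keq expr → x = 4.0527e-04; check Q = 2.5200e-06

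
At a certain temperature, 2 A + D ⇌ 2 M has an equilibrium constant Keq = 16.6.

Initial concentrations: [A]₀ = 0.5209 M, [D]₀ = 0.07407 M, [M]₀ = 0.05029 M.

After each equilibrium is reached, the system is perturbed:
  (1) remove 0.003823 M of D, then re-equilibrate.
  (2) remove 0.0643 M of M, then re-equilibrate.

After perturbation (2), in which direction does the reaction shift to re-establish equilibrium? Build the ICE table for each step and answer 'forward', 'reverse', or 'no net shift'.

Direction: forward

Q₀ = 0.1258 vs Keq = 16.6 ⇒ Q<K, forward
Step 1:
                    A           D           M
  I            0.5209     0.07407     0.05029
  C           -0.1247    -0.06233      0.1247
  E            0.3962     0.01174      0.1749
  solve Keq expr → x = 0.06233; check Q = 16.6
Then remove 0.003823 M of D.
Step 2:
                    A           D           M
  I            0.3962     0.00792      0.1749
  C          0.005569    0.002784   -0.005569
  E            0.4018      0.0107      0.1694
  solve Keq expr → x = -0.002784; check Q = 16.6
Then remove 0.0643 M of M.
Step 3:
                    A           D           M
  I            0.4018      0.0107      0.1051
  C          -0.01082   -0.005411     0.01082
  E             0.391    0.005293      0.1159
  solve Keq expr → x = 0.005411; check Q = 16.6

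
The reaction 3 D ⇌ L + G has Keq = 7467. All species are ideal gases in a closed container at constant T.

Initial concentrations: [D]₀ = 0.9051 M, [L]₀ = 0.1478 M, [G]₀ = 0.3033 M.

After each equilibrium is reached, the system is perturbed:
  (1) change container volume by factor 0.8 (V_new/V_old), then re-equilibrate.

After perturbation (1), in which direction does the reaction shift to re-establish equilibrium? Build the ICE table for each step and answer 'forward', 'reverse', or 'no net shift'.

Direction: forward

Q₀ = 0.06046 vs Keq = 7467 ⇒ Q<K, forward
Step 1:
                  D         L         G
  Initial    0.9051    0.1478    0.3033
  Change    -0.8724    0.2908    0.2908
  Equil     0.03268    0.4386    0.5941
  solve Keq expr → x = 0.2908; check Q = 7467
Then change container volume by factor 0.8 (V_new/V_old).
Step 2:
                  D         L         G
  Initial   0.04085    0.5483    0.7426
  Change   -0.00289 9.6317e-04 9.6317e-04
  Equil     0.03796    0.5492    0.7436
  solve Keq expr → x = 9.6317e-04; check Q = 7467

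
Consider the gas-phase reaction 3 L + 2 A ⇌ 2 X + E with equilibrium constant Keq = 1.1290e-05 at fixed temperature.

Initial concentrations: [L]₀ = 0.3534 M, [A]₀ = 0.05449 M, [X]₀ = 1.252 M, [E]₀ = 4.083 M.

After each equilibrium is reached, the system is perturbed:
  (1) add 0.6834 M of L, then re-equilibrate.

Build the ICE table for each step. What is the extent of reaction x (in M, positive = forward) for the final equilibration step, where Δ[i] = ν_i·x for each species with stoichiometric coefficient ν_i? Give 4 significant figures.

x = 0.001887 M

Q₀ = 4.8838e+04 vs Keq = 1.1290e-05 ⇒ Q>K, reverse
Step 1:
                  L         A         X         E
  I          0.3534   0.05449     1.252     4.083
  C           1.866     1.244    -1.244   -0.6221
  E            2.22     1.299  0.007758     3.461
  solve Keq expr → x = -0.6221; check Q = 1.1290e-05
Then add 0.6834 M of L.
Step 2:
                  L         A         X         E
  I           2.903     1.299  0.007758     3.461
  C       -0.005662 -0.003775  0.003775  0.001887
  E           2.898     1.295   0.01153     3.463
  solve Keq expr → x = 0.001887; check Q = 1.1290e-05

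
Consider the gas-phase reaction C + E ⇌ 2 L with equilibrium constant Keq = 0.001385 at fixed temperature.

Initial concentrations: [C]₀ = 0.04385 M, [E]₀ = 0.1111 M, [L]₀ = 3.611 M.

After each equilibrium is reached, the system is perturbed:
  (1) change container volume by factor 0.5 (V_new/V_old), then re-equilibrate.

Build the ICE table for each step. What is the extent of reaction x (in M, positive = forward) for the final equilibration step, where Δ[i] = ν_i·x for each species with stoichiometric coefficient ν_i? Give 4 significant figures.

Q₀ = 2677 vs Keq = 0.001385 ⇒ Q>K, reverse
Step 1:
                  C         E         L
  init      0.04385    0.1111     3.611
  Δ           1.771     1.771    -3.542
  eq          1.815     1.882   0.06878
  solve Keq expr → x = -1.771; check Q = 0.001385
Then change container volume by factor 0.5 (V_new/V_old).
Step 2:
                  C         E         L
  init         3.63     3.764    0.1376
  Δ               0         0         0
  eq           3.63     3.764    0.1376
  solve Keq expr → x = 0; check Q = 0.001385

x = 0 M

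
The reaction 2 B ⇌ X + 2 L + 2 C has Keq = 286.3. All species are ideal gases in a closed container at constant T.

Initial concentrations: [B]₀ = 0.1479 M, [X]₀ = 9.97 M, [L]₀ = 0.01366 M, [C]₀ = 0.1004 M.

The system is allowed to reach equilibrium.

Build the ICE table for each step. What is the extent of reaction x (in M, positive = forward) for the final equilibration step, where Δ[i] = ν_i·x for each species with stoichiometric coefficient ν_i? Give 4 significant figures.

x = 0.07046 M

Q₀ = 8.5729e-04 vs Keq = 286.3 ⇒ Q<K, forward
Step 1:
                   B          X          L          C
  I           0.1479       9.97    0.01366     0.1004
  C          -0.1409    0.07046     0.1409     0.1409
  E         0.006985      10.04     0.1546     0.2413
  solve Keq expr → x = 0.07046; check Q = 286.3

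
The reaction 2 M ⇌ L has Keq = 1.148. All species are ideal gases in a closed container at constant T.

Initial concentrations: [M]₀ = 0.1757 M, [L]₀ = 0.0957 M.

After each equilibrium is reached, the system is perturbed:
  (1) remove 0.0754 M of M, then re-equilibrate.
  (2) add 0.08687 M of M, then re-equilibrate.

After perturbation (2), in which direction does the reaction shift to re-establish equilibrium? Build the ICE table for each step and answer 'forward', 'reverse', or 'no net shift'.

Direction: forward

Q₀ = 3.1 vs Keq = 1.148 ⇒ Q>K, reverse
Step 1:
                  M         L
  init       0.1757    0.0957
  Δ         0.06184  -0.03092
  eq         0.2375   0.06478
  solve Keq expr → x = -0.03092; check Q = 1.148
Then remove 0.0754 M of M.
Step 2:
                  M         L
  init       0.1621   0.06478
  Δ         0.03778  -0.01889
  eq         0.1999   0.04589
  solve Keq expr → x = -0.01889; check Q = 1.148
Then add 0.08687 M of M.
Step 3:
                  M         L
  init       0.2868   0.04589
  Δ         -0.0438    0.0219
  eq          0.243   0.06779
  solve Keq expr → x = 0.0219; check Q = 1.148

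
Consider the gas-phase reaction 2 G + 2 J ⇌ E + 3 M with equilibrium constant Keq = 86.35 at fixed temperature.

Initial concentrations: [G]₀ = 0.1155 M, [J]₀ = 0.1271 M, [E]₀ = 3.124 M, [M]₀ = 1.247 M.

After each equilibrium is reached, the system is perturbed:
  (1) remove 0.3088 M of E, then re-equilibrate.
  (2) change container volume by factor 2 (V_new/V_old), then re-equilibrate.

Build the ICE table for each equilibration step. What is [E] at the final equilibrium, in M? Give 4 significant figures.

Q₀ = 2.8110e+04 vs Keq = 86.35 ⇒ Q>K, reverse
Step 1:
                   G          J          E          M
  I           0.1155     0.1271      3.124      1.247
  C            0.262      0.262     -0.131    -0.3931
  E           0.3775     0.3891      2.993     0.8539
  solve Keq expr → x = -0.131; check Q = 86.35
Then remove 0.3088 M of E.
Step 2:
                   G          J          E          M
  I           0.3775     0.3891      2.684     0.8539
  C        -0.006825  -0.006825   0.003412    0.01024
  E           0.3707     0.3823      2.688     0.8642
  solve Keq expr → x = 0.003412; check Q = 86.35
Then change container volume by factor 2 (V_new/V_old).
Step 3:
                   G          J          E          M
  I           0.1854     0.1912      1.344     0.4321
  C                0          0          0          0
  E           0.1854     0.1912      1.344     0.4321
  solve Keq expr → x = 0; check Q = 86.35

[E]_eq = 1.344 M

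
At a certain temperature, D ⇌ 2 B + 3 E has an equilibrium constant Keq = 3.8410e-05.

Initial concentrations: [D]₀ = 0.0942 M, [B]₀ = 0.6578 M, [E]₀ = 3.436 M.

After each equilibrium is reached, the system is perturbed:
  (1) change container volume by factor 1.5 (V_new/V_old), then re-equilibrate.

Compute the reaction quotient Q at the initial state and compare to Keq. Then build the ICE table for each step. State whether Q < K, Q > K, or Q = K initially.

Q₀ = 186.3 vs Keq = 3.8410e-05 ⇒ Q>K, reverse
Step 1:
                  D         B         E
  Initial    0.0942    0.6578     3.436
  Change     0.3284   -0.6567   -0.9851
  Equil      0.4226   0.00105     2.451
  solve Keq expr → x = -0.3284; check Q = 3.8410e-05
Then change container volume by factor 1.5 (V_new/V_old).
Step 2:
                  D         B         E
  Initial    0.2817 7.0000e-04     1.634
  Change  -4.3595e-04 8.7190e-04  0.001308
  Equil      0.2813  0.001572     1.635
  solve Keq expr → x = 4.3595e-04; check Q = 3.8410e-05

Q₀ = 186.3; Q > K (proceeds reverse)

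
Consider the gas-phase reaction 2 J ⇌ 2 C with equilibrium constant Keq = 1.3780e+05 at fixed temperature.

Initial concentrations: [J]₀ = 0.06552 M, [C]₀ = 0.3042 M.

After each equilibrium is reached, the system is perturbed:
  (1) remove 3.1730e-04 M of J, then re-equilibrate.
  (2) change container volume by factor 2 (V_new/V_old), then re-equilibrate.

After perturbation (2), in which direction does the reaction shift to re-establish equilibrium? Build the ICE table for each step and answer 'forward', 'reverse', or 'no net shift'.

Q₀ = 21.56 vs Keq = 1.3780e+05 ⇒ Q<K, forward
Step 1:
                   J          C
  I          0.06552     0.3042
  C         -0.06453    0.06453
  E       9.9330e-04     0.3687
  solve Keq expr → x = 0.03226; check Q = 1.3780e+05
Then remove 3.1730e-04 M of J.
Step 2:
                   J          C
  I       6.7600e-04     0.3687
  C       3.1645e-04 -3.1645e-04
  E       9.9245e-04     0.3684
  solve Keq expr → x = -1.5822e-04; check Q = 1.3780e+05
Then change container volume by factor 2 (V_new/V_old).
Step 3:
                   J          C
  I       4.9622e-04     0.1842
  C                0          0
  E       4.9622e-04     0.1842
  solve Keq expr → x = 0; check Q = 1.3780e+05

Direction: no net shift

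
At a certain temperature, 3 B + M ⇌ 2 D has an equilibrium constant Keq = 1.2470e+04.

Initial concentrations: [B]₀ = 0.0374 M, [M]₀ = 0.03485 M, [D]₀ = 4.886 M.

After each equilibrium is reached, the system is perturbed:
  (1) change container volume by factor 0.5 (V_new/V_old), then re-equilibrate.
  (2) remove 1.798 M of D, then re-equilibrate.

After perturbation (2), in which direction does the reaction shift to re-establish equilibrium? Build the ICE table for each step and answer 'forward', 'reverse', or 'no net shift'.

Direction: forward

Q₀ = 1.3095e+07 vs Keq = 1.2470e+04 ⇒ Q>K, reverse
Step 1:
                  B         M         D
  init       0.0374   0.03485     4.886
  Δ          0.2184    0.0728   -0.1456
  eq         0.2558    0.1077      4.74
  solve Keq expr → x = -0.0728; check Q = 1.2470e+04
Then change container volume by factor 0.5 (V_new/V_old).
Step 2:
                  B         M         D
  init       0.5116    0.2153     9.481
  Δ         -0.1557   -0.0519    0.1038
  eq         0.3559    0.1634     9.585
  solve Keq expr → x = 0.0519; check Q = 1.2470e+04
Then remove 1.798 M of D.
Step 3:
                  B         M         D
  init       0.3559    0.1634     7.787
  Δ        -0.03712  -0.01237   0.02475
  eq         0.3188     0.151     7.811
  solve Keq expr → x = 0.01237; check Q = 1.2470e+04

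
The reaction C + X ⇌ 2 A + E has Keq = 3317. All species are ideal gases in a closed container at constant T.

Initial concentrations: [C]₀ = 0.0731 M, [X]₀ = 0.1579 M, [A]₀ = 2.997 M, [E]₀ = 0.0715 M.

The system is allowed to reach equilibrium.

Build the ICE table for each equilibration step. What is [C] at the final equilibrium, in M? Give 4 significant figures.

Q₀ = 55.64 vs Keq = 3317 ⇒ Q<K, forward
Step 1:
                    C           X           A           E
  I            0.0731      0.1579       2.997      0.0715
  C          -0.06847    -0.06847      0.1369     0.06847
  E          0.004634     0.08943       3.134        0.14
  solve Keq expr → x = 0.06847; check Q = 3317

[C]_eq = 0.004634 M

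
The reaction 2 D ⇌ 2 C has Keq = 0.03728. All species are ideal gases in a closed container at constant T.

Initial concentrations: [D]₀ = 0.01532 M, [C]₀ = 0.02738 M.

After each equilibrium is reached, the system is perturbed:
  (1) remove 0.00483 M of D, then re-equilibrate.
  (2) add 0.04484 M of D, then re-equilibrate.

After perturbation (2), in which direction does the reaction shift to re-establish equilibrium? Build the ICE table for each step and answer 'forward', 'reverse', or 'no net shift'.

Direction: forward

Q₀ = 3.194 vs Keq = 0.03728 ⇒ Q>K, reverse
Step 1:
                   D          C
  Initial    0.01532    0.02738
  Change     0.02047   -0.02047
  Equil      0.03579    0.00691
  solve Keq expr → x = -0.01023; check Q = 0.03728
Then remove 0.00483 M of D.
Step 2:
                   D          C
  Initial    0.03096    0.00691
  Change  7.8166e-04 -7.8166e-04
  Equil      0.03174   0.006129
  solve Keq expr → x = -3.9083e-04; check Q = 0.03728
Then add 0.04484 M of D.
Step 3:
                   D          C
  Initial    0.07658   0.006129
  Change   -0.007257   0.007257
  Equil      0.06932    0.01339
  solve Keq expr → x = 0.003628; check Q = 0.03728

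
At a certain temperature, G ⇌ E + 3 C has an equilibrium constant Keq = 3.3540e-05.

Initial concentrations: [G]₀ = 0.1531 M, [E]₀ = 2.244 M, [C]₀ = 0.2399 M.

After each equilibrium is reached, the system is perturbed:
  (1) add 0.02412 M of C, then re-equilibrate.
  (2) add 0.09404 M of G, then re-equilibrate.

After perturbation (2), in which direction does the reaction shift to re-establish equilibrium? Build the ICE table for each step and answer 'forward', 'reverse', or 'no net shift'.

Direction: forward

Q₀ = 0.2024 vs Keq = 3.3540e-05 ⇒ Q>K, reverse
Step 1:
                  G         E         C
  init       0.1531     2.244    0.2399
  Δ         0.07489  -0.07489   -0.2247
  eq          0.228     2.169   0.01522
  solve Keq expr → x = -0.07489; check Q = 3.3540e-05
Then add 0.02412 M of C.
Step 2:
                  G         E         C
  init        0.228     2.169   0.03934
  Δ        0.007975 -0.007975  -0.02393
  eq          0.236     2.161   0.01541
  solve Keq expr → x = -0.007975; check Q = 3.3540e-05
Then add 0.09404 M of G.
Step 3:
                  G         E         C
  init         0.33     2.161   0.01541
  Δ       -6.0376e-04 6.0376e-04  0.001811
  eq         0.3294     2.162   0.01723
  solve Keq expr → x = 6.0376e-04; check Q = 3.3540e-05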